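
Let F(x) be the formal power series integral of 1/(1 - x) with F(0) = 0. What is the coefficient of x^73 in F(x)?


1/(1 - x) = sum_{k>=0} x^k. Integrating termwise and using F(0) = 0 gives
F(x) = sum_{k>=0} x^(k+1) / (k+1) = sum_{m>=1} x^m / m = -ln(1 - x).
So the coefficient of x^73 is 1/73 = 1/73.

1/73


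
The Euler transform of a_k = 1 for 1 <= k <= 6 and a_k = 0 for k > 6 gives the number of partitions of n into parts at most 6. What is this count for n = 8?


Partitions of 8 into parts at most 6:
Using generating function (1-x)^(-1)(1-x^2)^(-1)...(1-x^6)^(-1),
the coefficient of x^8 = 20

20


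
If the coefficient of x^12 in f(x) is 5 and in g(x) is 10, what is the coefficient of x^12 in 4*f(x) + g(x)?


Scalar multiplication scales coefficients: 4 * 5 = 20.
Then add the g coefficient: 20 + 10
= 30

30


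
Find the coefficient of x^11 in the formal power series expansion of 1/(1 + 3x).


Write 1/(1 + c x) = 1/(1 - (-c) x) and apply the geometric-series identity
1/(1 - y) = sum_{k>=0} y^k to get 1/(1 + c x) = sum_{k>=0} (-c)^k x^k.
So the coefficient of x^k is (-c)^k = (-1)^k * c^k.
Here c = 3 and k = 11:
(-3)^11 = -1 * 177147 = -177147

-177147


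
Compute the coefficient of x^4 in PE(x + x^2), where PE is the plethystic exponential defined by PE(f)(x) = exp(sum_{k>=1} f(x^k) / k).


With f(x) = x + x^2, the exponent is sum_{k>=1} (x^k + x^(2k)) / k = -ln(1 - x) - ln(1 - x^2). Exponentiating:
PE(x + x^2) = 1 / ((1 - x)(1 - x^2)).
This is the generating function for partitions of n into parts of size 1 or 2. The number of 2's can be any j in 0..2, and the rest are 1's, so
[x^4] = floor(4/2) + 1 = 3.

3


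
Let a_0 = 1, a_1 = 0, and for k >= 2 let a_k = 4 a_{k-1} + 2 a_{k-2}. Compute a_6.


Iterating the recurrence forward:
a_0 = 1
a_1 = 0
a_2 = 4*0 + 2*1 = 2
a_3 = 4*2 + 2*0 = 8
a_4 = 4*8 + 2*2 = 36
a_5 = 4*36 + 2*8 = 160
a_6 = 4*160 + 2*36 = 712
So a_6 = 712.

712


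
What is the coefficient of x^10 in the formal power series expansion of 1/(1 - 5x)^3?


The general identity 1/(1 - c x)^r = sum_{k>=0} c^k C(k + r - 1, r - 1) x^k follows by substituting y = c x into 1/(1 - y)^r = sum_{k>=0} C(k + r - 1, r - 1) y^k.
For c = 5, r = 3, k = 10:
5^10 * C(12, 2) = 9765625 * 66 = 644531250.

644531250


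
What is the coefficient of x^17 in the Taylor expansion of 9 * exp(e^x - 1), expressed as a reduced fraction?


exp(e^x - 1) = sum_{k>=0} Bell_k x^k / k!, where Bell_k is the k-th Bell number.
So the coefficient of x^17 is 9 * Bell_17 / 17!.
Computing: Bell_17 = 82864869804 and 17! = 355687428096000, giving
9 * 82864869804/355687428096000 = 255755771/121977856000.

255755771/121977856000


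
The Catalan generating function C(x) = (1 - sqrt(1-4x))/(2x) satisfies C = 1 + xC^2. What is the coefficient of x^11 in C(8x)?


Substituting x -> 8x scales the n-th coefficient by 8^n, so [x^11] C(8x) = 8^11 * C_11.
C_11 = C(2*11, 11)/(12) = 705432/12 = 58786.
So 8^11 * 58786 = 8589934592 * 58786 = 504967894925312.

504967894925312


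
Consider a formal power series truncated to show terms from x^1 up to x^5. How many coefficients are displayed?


From x^1 to x^5 inclusive, the count is 5 - 1 + 1 = 5.

5


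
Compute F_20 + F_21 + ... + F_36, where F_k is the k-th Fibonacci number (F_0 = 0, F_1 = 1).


Use the identity sum_{k=0}^{N} F_k = F_{N+2} - 1 (which follows from F_{k+2} - F_{k+1} = F_k). Then
sum_{k=20}^{36} F_k = (F_{38} - 1) - (F_{21} - 1) = F_{38} - F_{21}.
Computing: F_{38} = 39088169, F_{21} = 10946, so
Sum = 39088169 - 10946 = 39077223.

39077223


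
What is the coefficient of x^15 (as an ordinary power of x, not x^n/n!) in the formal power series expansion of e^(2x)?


The exponential series is e^y = sum_{k>=0} y^k / k!. Substituting y = 2x gives
e^(2x) = sum_{k>=0} 2^k x^k / k!.
So the coefficient of x^n is a^n/n! with a = 2, n = 15:
2^15 / 15! = 32768/1307674368000 = 16/638512875

16/638512875


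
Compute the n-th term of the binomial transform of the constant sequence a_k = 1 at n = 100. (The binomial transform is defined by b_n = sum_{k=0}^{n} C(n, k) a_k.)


With a_k = 1 for all k, b_n = sum_{k=0}^{n} C(n, k) = 2^n by the binomial theorem.
For n = 100: 2^100 = 1267650600228229401496703205376.

1267650600228229401496703205376


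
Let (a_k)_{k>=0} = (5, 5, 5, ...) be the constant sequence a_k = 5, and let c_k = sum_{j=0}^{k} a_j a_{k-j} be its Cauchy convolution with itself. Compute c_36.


Since a_j = 5 for all j >= 0, the convolution sum becomes
c_k = sum_{j=0}^{k} 5 * 5 = 25 * (k + 1).
Equivalently, the generating function of (a_k) is 5/(1 - x) and its square is 25/(1 - x)^2 = sum_{k>=0} 25(k + 1) x^k.
For k = 36: 25 * 37 = 925.

925


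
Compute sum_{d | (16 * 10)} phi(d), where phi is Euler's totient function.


First, 16 * 10 = 160. One classical identity is sum_{d | n} phi(d) = n (each k in [1, n] has a unique gcd with n, and among the k's with gcd(k, n) = n/d there are phi(d) of them). So the sum equals 160. We also verify directly:
Divisors of 160: 1, 2, 4, 5, 8, 10, 16, 20, 32, 40, 80, 160.
phi values: 1, 1, 2, 4, 4, 4, 8, 8, 16, 16, 32, 64.
Sum = 160.

160


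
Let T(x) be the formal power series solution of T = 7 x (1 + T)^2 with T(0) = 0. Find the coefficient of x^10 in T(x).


Apply the Lagrange inversion formula: if T = 7 x * phi(T) with phi(t) = (1 + t)^2, then [x^n] T = 7^n * (1/n) [t^(n-1)] phi(t)^n = 7^n * (1/n) [t^(n-1)] (1 + t)^(2n) = 7^n * (1/n) C(2n, n-1).
Using the identity C(2n, n-1) = C(2n, n) * n / (n+1), the unscaled factor equals C(2n, n) / (n+1) = C_n, the n-th Catalan number.
For n = 10: C_10 = C(20, 10) / 11 = 184756/11 = 16796.
With the 7^10 = 282475249 factor, the coefficient is 282475249 * 16796 = 4744454282204.

4744454282204


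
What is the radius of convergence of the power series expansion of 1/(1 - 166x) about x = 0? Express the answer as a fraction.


Expanding 1/(1 - 166x) = sum_{k>=0} 166^k x^k, the series converges when |166x| < 1, i.e., |x| < 1/166.
So the radius of convergence is 1/166 = 1/166.

1/166


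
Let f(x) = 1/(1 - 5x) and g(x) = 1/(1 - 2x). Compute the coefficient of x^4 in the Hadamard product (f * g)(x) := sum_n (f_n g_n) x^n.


f has coefficients f_k = 5^k and g has coefficients g_k = 2^k, so the Hadamard product has coefficient (f*g)_k = 5^k * 2^k = 10^k.
For k = 4: 10^4 = 10000.

10000


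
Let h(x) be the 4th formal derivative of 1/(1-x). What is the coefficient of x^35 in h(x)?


Differentiating 4 times: d^4/dx^4 [1/(1-x)] = 4!/(1-x)^5.
The expansion 1/(1-x)^5 = sum_{k>=0} C(k+4, 4) x^k, so the coefficient of x^n in 4!/(1-x)^5 is 4! * C(n+4, 4).
For n = 35: 24 * C(39, 4) = 24 * 82251 = 1974024

1974024


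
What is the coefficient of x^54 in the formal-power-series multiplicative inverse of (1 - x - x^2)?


Let the inverse be f(x) = sum_{k>=0} a_k x^k. From f(x) * (1 - x - x^2) = 1 and matching coefficients:
 x^0: a_0 = 1.
 x^1: a_1 - a_0 = 0, so a_1 = 1.
 x^k (k >= 2): a_k - a_{k-1} - a_{k-2} = 0, i.e. a_k = a_{k-1} + a_{k-2}.
This is the Fibonacci-type recurrence shifted so that a_0 = a_1 = 1.
Iterating: a_0=1, a_1=1, a_2=2, a_3=3, a_4=5, a_5=8, a_6=13, a_7=21, a_8=34, a_9=55, ...
a_54 = 139583862445.

139583862445


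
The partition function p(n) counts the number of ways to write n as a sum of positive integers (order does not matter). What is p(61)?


Using the generating function prod_{k>=1} 1/(1-x^k), we compute p(61).
By dynamic programming over parts 1 through 61:
p(61) = 1121505

1121505


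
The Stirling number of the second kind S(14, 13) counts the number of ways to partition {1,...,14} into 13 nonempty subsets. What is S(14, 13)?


Using the explicit formula S(n,k) = (1/k!) sum_{j=0}^{k} (-1)^(k-j) C(k,j) j^n:
S(14, 13) = 91
Equivalently, S(n,k) is n! times the coefficient of x^n in the EGF (e^x - 1)^k / k!.

91


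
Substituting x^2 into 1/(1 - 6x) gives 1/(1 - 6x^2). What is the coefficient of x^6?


The coefficient of x^(2m) in 1/(1 - 6x^2) is 6^m.
With n = 6 = 2*3, the coefficient is 6^3 = 216.

216


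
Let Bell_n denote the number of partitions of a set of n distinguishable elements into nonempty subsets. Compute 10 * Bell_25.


Bell_25 can be computed from the Bell triangle or from Dobinski's identity Bell_n = (1/e) * sum_{k>=0} k^n / k!.
Computing Bell_25 = 4638590332229999353.
Then 10 * 4638590332229999353 = 46385903322299993530.

46385903322299993530


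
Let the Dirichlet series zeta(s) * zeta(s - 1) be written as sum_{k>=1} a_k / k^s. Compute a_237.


Convolution gives a_k = sum_{d | k} d * 1 = sum_{d | k} d = sigma(k), the sum of positive divisors of k.
For k = 237, the divisors are 1, 3, 79, 237, so
sigma(237) = 1 + 3 + 79 + 237 = 320.

320


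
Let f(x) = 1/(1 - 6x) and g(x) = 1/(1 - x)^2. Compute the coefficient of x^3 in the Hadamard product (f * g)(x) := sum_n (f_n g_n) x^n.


f has coefficients f_k = 6^k. For g = 1/(1 - x)^2 the coefficient is g_k = C(k + 1, 1) = k + 1. The Hadamard coefficient is (f * g)_k = 6^k * (k + 1).
For k = 3: 6^3 * 4 = 216 * 4 = 864.

864


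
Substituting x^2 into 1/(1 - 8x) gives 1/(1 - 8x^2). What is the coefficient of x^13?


Since 1/(1 - 8x^2) only has even powers of x,
the coefficient of x^13 (odd) is 0.

0


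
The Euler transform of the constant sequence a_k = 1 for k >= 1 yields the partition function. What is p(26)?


The Euler transform converts the sequence a_k = 1 into the number of integer partitions.
Using the recurrence or dynamic programming:
p(26) = 2436

2436


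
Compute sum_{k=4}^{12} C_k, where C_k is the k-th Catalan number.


C_4 through C_12: 14, 42, 132, 429, 1430, 4862, 16796, 58786, 208012
Sum = 14 + 42 + 132 + 429 + 1430 + 4862 + 16796 + 58786 + 208012
= 290503

290503


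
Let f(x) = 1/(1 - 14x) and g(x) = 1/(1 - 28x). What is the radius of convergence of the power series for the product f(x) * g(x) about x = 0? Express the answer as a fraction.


The radius of 1/(1 - 14x) is 1/14 (nearest singularity at x = 1/14), and the radius of 1/(1 - 28x) is 1/28.
The product f(x)*g(x) = 1/((1 - 14x)(1 - 28x)) has singularities at both 1/14 and 1/28, so its radius of convergence is the distance to the nearest one:
min(1/14, 1/28) = 1/28.

1/28


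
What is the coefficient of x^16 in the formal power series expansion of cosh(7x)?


The Maclaurin series is cosh(t) = sum_{m>=0} t^(2m) / (2m)!, so substituting t = 7x, only even powers of x are nonzero, with coefficient of x^(2m) equal to 7^(2m) / (2m)!.
For x^16 the coefficient is 7^16/16! = 33232930569601/20922789888000 = 678223072849/426995712000.

678223072849/426995712000


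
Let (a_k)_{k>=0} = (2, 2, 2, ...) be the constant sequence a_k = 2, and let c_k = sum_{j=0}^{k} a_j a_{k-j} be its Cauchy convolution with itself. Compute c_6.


Since a_j = 2 for all j >= 0, the convolution sum becomes
c_k = sum_{j=0}^{k} 2 * 2 = 4 * (k + 1).
Equivalently, the generating function of (a_k) is 2/(1 - x) and its square is 4/(1 - x)^2 = sum_{k>=0} 4(k + 1) x^k.
For k = 6: 4 * 7 = 28.

28


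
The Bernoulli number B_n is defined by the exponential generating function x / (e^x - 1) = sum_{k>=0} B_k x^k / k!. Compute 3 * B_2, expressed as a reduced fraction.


Bernoulli numbers can also be computed recursively via B_0 = 1 and sum_{j=0}^{m} C(m+1, j) B_j = 0 for m >= 1. Odd-index Bernoulli numbers vanish for k >= 3.
Computing B_2 = 1/6, so 3 * B_2 = 3 * 1/6 = 1/2.

1/2


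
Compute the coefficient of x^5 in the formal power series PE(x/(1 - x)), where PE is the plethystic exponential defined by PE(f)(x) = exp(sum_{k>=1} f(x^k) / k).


For f(x) = x/(1 - x) we have
sum_{k>=1} f(x^k) / k = sum_{k>=1} (1/k) * x^k / (1 - x^k) = sum_{k, m >= 1} x^(k m) / k,
which after exponentiating simplifies to
PE(x/(1 - x)) = prod_{k>=1} 1 / (1 - x^k).
This is the generating function for the partition function p(n), so the coefficient of x^5 is p(5).
Computing p(5) by dynamic programming over parts 1, 2, ..., 5: p(5) = 7.

7


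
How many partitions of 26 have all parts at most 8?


Using the generating function (1-x)^(-1)(1-x^2)^(-1)...(1-x^8)^(-1),
the coefficient of x^26 counts these restricted partitions.
Result = 1297

1297


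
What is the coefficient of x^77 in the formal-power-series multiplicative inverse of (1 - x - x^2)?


Let the inverse be f(x) = sum_{k>=0} a_k x^k. From f(x) * (1 - x - x^2) = 1 and matching coefficients:
 x^0: a_0 = 1.
 x^1: a_1 - a_0 = 0, so a_1 = 1.
 x^k (k >= 2): a_k - a_{k-1} - a_{k-2} = 0, i.e. a_k = a_{k-1} + a_{k-2}.
This is the Fibonacci-type recurrence shifted so that a_0 = a_1 = 1.
Iterating: a_0=1, a_1=1, a_2=2, a_3=3, a_4=5, a_5=8, a_6=13, a_7=21, a_8=34, a_9=55, ...
a_77 = 8944394323791464.

8944394323791464


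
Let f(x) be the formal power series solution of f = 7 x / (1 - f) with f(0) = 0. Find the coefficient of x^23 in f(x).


Apply Lagrange inversion: f = 7 x * phi(f) with phi(t) = 1/(1 - t), so
[x^n] f = 7^n * (1/n) [t^(n-1)] phi(t)^n = 7^n * (1/n) [t^(n-1)] (1 - t)^(-n) = 7^n * (1/n) C(2n - 2, n - 1) = 7^n * C_{n-1}.
For n = 23: C_22 = C(44, 22) / 23 = 2104098963720/23 = 91482563640.
With the 7^23 = 27368747340080916343 factor, the coefficient is 27368747340080916343 * 91482563640 = 2503763170286033152098013568520.

2503763170286033152098013568520


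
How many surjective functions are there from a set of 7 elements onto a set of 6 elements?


By inclusion-exclusion on which target elements are missed, the number of surjections from an n-set onto a k-set is
surj(n, k) = sum_{j=0}^{k} (-1)^j C(k, j) (k - j)^n.
Equivalently surj(n, k) = k! * S(n, k), where S(n, k) is the Stirling number of the second kind.
For n = 7, k = 6:
S(7, 6) = 21, so
surj = 6! * 21 = 720 * 21 = 15120.

15120


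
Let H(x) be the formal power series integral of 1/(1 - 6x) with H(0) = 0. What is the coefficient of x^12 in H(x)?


1/(1 - 6x) = sum_{k>=0} 6^k x^k. Integrating termwise with H(0) = 0:
H(x) = sum_{k>=0} 6^k x^(k+1) / (k+1) = sum_{m>=1} 6^(m-1) x^m / m.
For m = 12: 6^11/12 = 362797056/12 = 30233088.

30233088


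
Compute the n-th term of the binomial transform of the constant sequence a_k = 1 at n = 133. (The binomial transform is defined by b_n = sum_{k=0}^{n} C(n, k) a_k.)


With a_k = 1 for all k, b_n = sum_{k=0}^{n} C(n, k) = 2^n by the binomial theorem.
For n = 133: 2^133 = 10889035741470030830827987437816582766592.

10889035741470030830827987437816582766592


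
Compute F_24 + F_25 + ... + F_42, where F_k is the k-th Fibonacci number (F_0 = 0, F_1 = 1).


Use the identity sum_{k=0}^{N} F_k = F_{N+2} - 1 (which follows from F_{k+2} - F_{k+1} = F_k). Then
sum_{k=24}^{42} F_k = (F_{44} - 1) - (F_{25} - 1) = F_{44} - F_{25}.
Computing: F_{44} = 701408733, F_{25} = 75025, so
Sum = 701408733 - 75025 = 701333708.

701333708


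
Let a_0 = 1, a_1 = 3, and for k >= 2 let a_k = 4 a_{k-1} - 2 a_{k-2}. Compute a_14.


Iterating the recurrence forward:
a_0 = 1
a_1 = 3
a_2 = 4*3 - 2*1 = 10
a_3 = 4*10 - 2*3 = 34
a_4 = 4*34 - 2*10 = 116
a_5 = 4*116 - 2*34 = 396
a_6 = 4*396 - 2*116 = 1352
a_7 = 4*1352 - 2*396 = 4616
a_8 = 4*4616 - 2*1352 = 15760
a_9 = 4*15760 - 2*4616 = 53808
a_10 = 4*53808 - 2*15760 = 183712
a_11 = 4*183712 - 2*53808 = 627232
a_12 = 4*627232 - 2*183712 = 2141504
a_13 = 4*2141504 - 2*627232 = 7311552
a_14 = 4*7311552 - 2*2141504 = 24963200
So a_14 = 24963200.

24963200


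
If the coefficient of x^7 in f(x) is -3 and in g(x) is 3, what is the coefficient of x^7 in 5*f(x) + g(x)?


Scalar multiplication scales coefficients: 5 * -3 = -15.
Then add the g coefficient: -15 + 3
= -12

-12


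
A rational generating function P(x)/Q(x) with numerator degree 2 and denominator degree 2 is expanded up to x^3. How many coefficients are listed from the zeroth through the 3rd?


Expanding up to x^3 gives the coefficients for x^0, x^1, ..., x^3.
That is 3 + 1 = 4 coefficients in total.

4


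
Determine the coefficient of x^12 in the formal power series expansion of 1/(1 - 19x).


The geometric series identity gives 1/(1 - c x) = sum_{k>=0} c^k x^k, so the coefficient of x^k is c^k.
Here c = 19 and k = 12.
Computing: 19^12 = 2213314919066161

2213314919066161


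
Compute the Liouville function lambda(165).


The Liouville function is lambda(k) = (-1)^Omega(k), where Omega(k) counts the prime factors of k with multiplicity.
Factoring: 165 = 3 * 5 * 11, so Omega(165) = 3.
lambda(165) = (-1)^3 = -1.

-1


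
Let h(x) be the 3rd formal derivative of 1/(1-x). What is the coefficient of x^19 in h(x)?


Differentiating 3 times: d^3/dx^3 [1/(1-x)] = 3!/(1-x)^4.
The expansion 1/(1-x)^4 = sum_{k>=0} C(k+3, 3) x^k, so the coefficient of x^n in 3!/(1-x)^4 is 3! * C(n+3, 3).
For n = 19: 6 * C(22, 3) = 6 * 1540 = 9240

9240


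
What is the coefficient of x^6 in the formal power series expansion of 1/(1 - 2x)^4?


The general identity 1/(1 - c x)^r = sum_{k>=0} c^k C(k + r - 1, r - 1) x^k follows by substituting y = c x into 1/(1 - y)^r = sum_{k>=0} C(k + r - 1, r - 1) y^k.
For c = 2, r = 4, k = 6:
2^6 * C(9, 3) = 64 * 84 = 5376.

5376


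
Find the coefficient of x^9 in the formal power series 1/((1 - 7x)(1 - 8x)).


By partial fractions or Cauchy convolution:
The coefficient equals sum_{k=0}^{9} 7^k * 8^(9-k).
= 791266575

791266575


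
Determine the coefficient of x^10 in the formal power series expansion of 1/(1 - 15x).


The geometric series identity gives 1/(1 - c x) = sum_{k>=0} c^k x^k, so the coefficient of x^k is c^k.
Here c = 15 and k = 10.
Computing: 15^10 = 576650390625

576650390625


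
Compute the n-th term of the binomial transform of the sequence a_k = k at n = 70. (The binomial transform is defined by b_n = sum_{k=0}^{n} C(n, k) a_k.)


With a_k = k, b_n = sum_{k=0}^{n} C(n, k) k. Using k * C(n, k) = n * C(n-1, k-1) gives b_n = n * sum_{k>=1} C(n-1, k-1) = n * 2^(n-1).
For n = 70: 70 * 2^69 = 70 * 590295810358705651712 = 41320706725109395619840.

41320706725109395619840


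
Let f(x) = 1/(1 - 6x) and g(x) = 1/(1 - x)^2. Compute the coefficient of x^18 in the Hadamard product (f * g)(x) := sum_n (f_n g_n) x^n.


f has coefficients f_k = 6^k. For g = 1/(1 - x)^2 the coefficient is g_k = C(k + 1, 1) = k + 1. The Hadamard coefficient is (f * g)_k = 6^k * (k + 1).
For k = 18: 6^18 * 19 = 101559956668416 * 19 = 1929639176699904.

1929639176699904


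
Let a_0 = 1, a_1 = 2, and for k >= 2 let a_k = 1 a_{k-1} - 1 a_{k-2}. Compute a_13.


Iterating the recurrence forward:
a_0 = 1
a_1 = 2
a_2 = 1*2 - 1*1 = 1
a_3 = 1*1 - 1*2 = -1
a_4 = 1*-1 - 1*1 = -2
a_5 = 1*-2 - 1*-1 = -1
a_6 = 1*-1 - 1*-2 = 1
a_7 = 1*1 - 1*-1 = 2
a_8 = 1*2 - 1*1 = 1
a_9 = 1*1 - 1*2 = -1
a_10 = 1*-1 - 1*1 = -2
a_11 = 1*-2 - 1*-1 = -1
a_12 = 1*-1 - 1*-2 = 1
a_13 = 1*1 - 1*-1 = 2
So a_13 = 2.

2


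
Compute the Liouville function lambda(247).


The Liouville function is lambda(k) = (-1)^Omega(k), where Omega(k) counts the prime factors of k with multiplicity.
Factoring: 247 = 13 * 19, so Omega(247) = 2.
lambda(247) = (-1)^2 = 1.

1


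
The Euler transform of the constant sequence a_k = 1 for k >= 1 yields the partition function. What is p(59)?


The Euler transform converts the sequence a_k = 1 into the number of integer partitions.
Using the recurrence or dynamic programming:
p(59) = 831820

831820


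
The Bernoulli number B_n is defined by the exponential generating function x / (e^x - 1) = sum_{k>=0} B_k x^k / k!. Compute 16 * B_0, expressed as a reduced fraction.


Bernoulli numbers can also be computed recursively via B_0 = 1 and sum_{j=0}^{m} C(m+1, j) B_j = 0 for m >= 1. Odd-index Bernoulli numbers vanish for k >= 3.
Computing B_0 = 1, so 16 * B_0 = 16 * 1 = 16.

16


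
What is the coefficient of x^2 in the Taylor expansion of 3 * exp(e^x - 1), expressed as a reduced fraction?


exp(e^x - 1) = sum_{k>=0} Bell_k x^k / k!, where Bell_k is the k-th Bell number.
So the coefficient of x^2 is 3 * Bell_2 / 2!.
Computing: Bell_2 = 2 and 2! = 2, giving
3 * 2/2 = 3.

3


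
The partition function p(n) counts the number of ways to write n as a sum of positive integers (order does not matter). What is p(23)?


Using the generating function prod_{k>=1} 1/(1-x^k), we compute p(23).
By dynamic programming over parts 1 through 23:
p(23) = 1255

1255


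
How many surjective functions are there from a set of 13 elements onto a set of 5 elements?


By inclusion-exclusion on which target elements are missed, the number of surjections from an n-set onto a k-set is
surj(n, k) = sum_{j=0}^{k} (-1)^j C(k, j) (k - j)^n.
Equivalently surj(n, k) = k! * S(n, k), where S(n, k) is the Stirling number of the second kind.
For n = 13, k = 5:
S(13, 5) = 7508501, so
surj = 5! * 7508501 = 120 * 7508501 = 901020120.

901020120


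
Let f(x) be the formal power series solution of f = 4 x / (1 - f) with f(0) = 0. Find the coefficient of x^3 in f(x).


Apply Lagrange inversion: f = 4 x * phi(f) with phi(t) = 1/(1 - t), so
[x^n] f = 4^n * (1/n) [t^(n-1)] phi(t)^n = 4^n * (1/n) [t^(n-1)] (1 - t)^(-n) = 4^n * (1/n) C(2n - 2, n - 1) = 4^n * C_{n-1}.
For n = 3: C_2 = C(4, 2) / 3 = 6/3 = 2.
With the 4^3 = 64 factor, the coefficient is 64 * 2 = 128.

128


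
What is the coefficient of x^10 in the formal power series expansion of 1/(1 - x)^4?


The expansion 1/(1 - x)^r = sum_{k>=0} C(k + r - 1, r - 1) x^k follows from the multiset / negative-binomial theorem (or from repeated differentiation of the geometric series).
For r = 4 and k = 10:
C(13, 3) = 6227020800 / (6 * 3628800) = 286.

286


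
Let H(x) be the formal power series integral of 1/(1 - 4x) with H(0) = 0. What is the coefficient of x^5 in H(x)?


1/(1 - 4x) = sum_{k>=0} 4^k x^k. Integrating termwise with H(0) = 0:
H(x) = sum_{k>=0} 4^k x^(k+1) / (k+1) = sum_{m>=1} 4^(m-1) x^m / m.
For m = 5: 4^4/5 = 256/5 = 256/5.

256/5


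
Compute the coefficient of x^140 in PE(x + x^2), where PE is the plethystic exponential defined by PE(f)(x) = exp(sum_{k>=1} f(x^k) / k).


With f(x) = x + x^2, the exponent is sum_{k>=1} (x^k + x^(2k)) / k = -ln(1 - x) - ln(1 - x^2). Exponentiating:
PE(x + x^2) = 1 / ((1 - x)(1 - x^2)).
This is the generating function for partitions of n into parts of size 1 or 2. The number of 2's can be any j in 0..70, and the rest are 1's, so
[x^140] = floor(140/2) + 1 = 71.

71


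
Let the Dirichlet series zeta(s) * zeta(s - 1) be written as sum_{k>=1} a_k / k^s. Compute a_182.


Convolution gives a_k = sum_{d | k} d * 1 = sum_{d | k} d = sigma(k), the sum of positive divisors of k.
For k = 182, the divisors are 1, 2, 7, 13, 14, 26, 91, 182, so
sigma(182) = 1 + 2 + 7 + 13 + 14 + 26 + 91 + 182 = 336.

336


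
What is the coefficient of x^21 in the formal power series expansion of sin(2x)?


The Maclaurin series is sin(t) = sum_{k>=0} (-1)^k t^(2k+1) / (2k+1)!, so substituting t = 2x, only odd powers of x are nonzero, with coefficient of x^(2k+1) equal to (-1)^k 2^(2k+1) / (2k+1)!.
Write 21 = 2*10 + 1, giving the coefficient (-1)^10 * 2^21 / 21! = 2097152/51090942171709440000 = 8/194896477400625.

8/194896477400625


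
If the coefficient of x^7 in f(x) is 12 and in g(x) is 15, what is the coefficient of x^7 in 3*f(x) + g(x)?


Scalar multiplication scales coefficients: 3 * 12 = 36.
Then add the g coefficient: 36 + 15
= 51

51


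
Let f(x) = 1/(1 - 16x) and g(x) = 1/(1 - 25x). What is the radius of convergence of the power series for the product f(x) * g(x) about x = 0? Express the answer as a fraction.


The radius of 1/(1 - 16x) is 1/16 (nearest singularity at x = 1/16), and the radius of 1/(1 - 25x) is 1/25.
The product f(x)*g(x) = 1/((1 - 16x)(1 - 25x)) has singularities at both 1/16 and 1/25, so its radius of convergence is the distance to the nearest one:
min(1/16, 1/25) = 1/25.

1/25


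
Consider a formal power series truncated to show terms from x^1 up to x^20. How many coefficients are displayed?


From x^1 to x^20 inclusive, the count is 20 - 1 + 1 = 20.

20


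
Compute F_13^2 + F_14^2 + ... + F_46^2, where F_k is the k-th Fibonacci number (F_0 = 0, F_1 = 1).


There is a standard identity sum_{k=0}^{N} F_k^2 = F_N * F_{N+1} (proved inductively from the telescoping relation F_k^2 = F_k F_{k+1} - F_{k-1} F_k). Then
sum_{k=13}^{46} F_k^2 = F_46 F_47 - F_12 F_13.
Computing: F_46 = 1836311903, F_47 = 2971215073, F_12 = 144, F_13 = 233.
Sum = 1836311903 * 2971215073 - 144 * 233 = 5456077604922880367.

5456077604922880367


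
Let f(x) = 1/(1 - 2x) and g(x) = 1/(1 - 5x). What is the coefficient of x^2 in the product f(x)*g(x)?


The coefficient of x^n in f*g is the Cauchy product: sum_{k=0}^{n} a^k * b^(n-k).
With a=2, b=5, n=2:
sum_{k=0}^{2} 2^k * 5^(2-k)
= 39

39


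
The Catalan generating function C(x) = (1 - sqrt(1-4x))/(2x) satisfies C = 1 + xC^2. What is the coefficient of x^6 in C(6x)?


Substituting x -> 6x scales the n-th coefficient by 6^n, so [x^6] C(6x) = 6^6 * C_6.
C_6 = C(2*6, 6)/(7) = 924/7 = 132.
So 6^6 * 132 = 46656 * 132 = 6158592.

6158592


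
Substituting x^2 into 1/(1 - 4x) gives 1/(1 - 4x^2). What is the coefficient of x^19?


Since 1/(1 - 4x^2) only has even powers of x,
the coefficient of x^19 (odd) is 0.

0


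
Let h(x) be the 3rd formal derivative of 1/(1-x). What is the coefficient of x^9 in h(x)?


Differentiating 3 times: d^3/dx^3 [1/(1-x)] = 3!/(1-x)^4.
The expansion 1/(1-x)^4 = sum_{k>=0} C(k+3, 3) x^k, so the coefficient of x^n in 3!/(1-x)^4 is 3! * C(n+3, 3).
For n = 9: 6 * C(12, 3) = 6 * 220 = 1320

1320


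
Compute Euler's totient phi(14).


phi(n) counts integers in [1, n] coprime to n. Using the multiplicative formula phi(n) = n * prod_{p | n} (1 - 1/p):
14 = 2 * 7, so
phi(14) = 14 * (1 - 1/2) * (1 - 1/7) = 6.

6


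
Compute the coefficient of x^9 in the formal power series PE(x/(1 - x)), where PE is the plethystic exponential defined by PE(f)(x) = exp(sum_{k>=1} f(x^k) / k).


For f(x) = x/(1 - x) we have
sum_{k>=1} f(x^k) / k = sum_{k>=1} (1/k) * x^k / (1 - x^k) = sum_{k, m >= 1} x^(k m) / k,
which after exponentiating simplifies to
PE(x/(1 - x)) = prod_{k>=1} 1 / (1 - x^k).
This is the generating function for the partition function p(n), so the coefficient of x^9 is p(9).
Computing p(9) by dynamic programming over parts 1, 2, ..., 9: p(9) = 30.

30


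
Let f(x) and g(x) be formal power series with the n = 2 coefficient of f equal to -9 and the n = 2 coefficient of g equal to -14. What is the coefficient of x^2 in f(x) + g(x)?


Addition of formal power series is termwise.
The coefficient of x^2 in f + g = -9 + -14
= -23

-23


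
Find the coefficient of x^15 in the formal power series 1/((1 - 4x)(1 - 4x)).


By partial fractions or Cauchy convolution:
The coefficient equals sum_{k=0}^{15} 4^k * 4^(15-k).
= 17179869184

17179869184


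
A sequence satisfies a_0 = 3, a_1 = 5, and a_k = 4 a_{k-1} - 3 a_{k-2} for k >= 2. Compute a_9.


The characteristic equation is t^2 - 4 t + 3 = 0, with roots r_1 = 3 and r_2 = 1 (so c_1 = r_1 + r_2, c_2 = -r_1 r_2 as required).
One can use the closed form a_n = A r_1^n + B r_2^n, but direct iteration is more reliable:
a_0 = 3, a_1 = 5, a_2 = 11, a_3 = 29, a_4 = 83, a_5 = 245, a_6 = 731, a_7 = 2189, a_8 = 6563, a_9 = 19685.
So a_9 = 19685.

19685


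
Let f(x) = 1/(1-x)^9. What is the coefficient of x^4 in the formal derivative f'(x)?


Differentiate: d/dx [ 1/(1-x)^r ] = r / (1-x)^(r+1).
Here r = 9, so f'(x) = 9 / (1-x)^10.
The expansion of 1/(1-x)^(r+1) has coefficient of x^n equal to C(n+r, r).
So the coefficient of x^4 in f'(x) is
9 * C(13, 9) = 9 * 715 = 6435

6435


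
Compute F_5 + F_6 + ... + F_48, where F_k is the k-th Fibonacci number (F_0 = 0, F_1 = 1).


Use the identity sum_{k=0}^{N} F_k = F_{N+2} - 1 (which follows from F_{k+2} - F_{k+1} = F_k). Then
sum_{k=5}^{48} F_k = (F_{50} - 1) - (F_{6} - 1) = F_{50} - F_{6}.
Computing: F_{50} = 12586269025, F_{6} = 8, so
Sum = 12586269025 - 8 = 12586269017.

12586269017


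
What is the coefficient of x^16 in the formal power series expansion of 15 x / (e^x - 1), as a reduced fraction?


The exponential generating function for Bernoulli numbers is
x / (e^x - 1) = sum_{k>=0} B_k x^k / k!.
So the coefficient of x^16 in 15 x / (e^x - 1) is 15 B_16 / 16!.
Computing: B_16 = -3617/510, 16! = 20922789888000, giving
15 * -3617/510 / 20922789888000 = -3617/711374856192000.

-3617/711374856192000


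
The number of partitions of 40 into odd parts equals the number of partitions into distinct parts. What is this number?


Computing partitions of 40 into odd parts (1, 3, 5, ...):
Using the generating function prod_{k>=0} 1/(1-x^(2k+1)),
the count is 1113

1113


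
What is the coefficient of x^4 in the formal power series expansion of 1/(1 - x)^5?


The expansion 1/(1 - x)^r = sum_{k>=0} C(k + r - 1, r - 1) x^k follows from the multiset / negative-binomial theorem (or from repeated differentiation of the geometric series).
For r = 5 and k = 4:
C(8, 4) = 40320 / (24 * 24) = 70.

70


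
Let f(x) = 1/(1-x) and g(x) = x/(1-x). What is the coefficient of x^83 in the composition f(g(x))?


First simplify the composition: f(g(x)) = 1/(1 - x/(1-x)) = (1-x)/((1-x) - x) = (1-x)/(1-2x).
Now extract the coefficient. Write (1-x)/(1-2x) = 1/(1-2x) - x/(1-2x).
The coefficient of x^n in 1/(1-2x) is 2^n, and in x/(1-2x) is 2^(n-1) (for n >= 1).
So the coefficient of x^83 is 2^83 - 2^82 = 9671406556917033397649408 - 4835703278458516698824704 = 4835703278458516698824704.

4835703278458516698824704


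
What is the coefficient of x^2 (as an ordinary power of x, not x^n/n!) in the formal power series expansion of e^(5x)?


The exponential series is e^y = sum_{k>=0} y^k / k!. Substituting y = 5x gives
e^(5x) = sum_{k>=0} 5^k x^k / k!.
So the coefficient of x^n is a^n/n! with a = 5, n = 2:
5^2 / 2! = 25/2 = 25/2

25/2


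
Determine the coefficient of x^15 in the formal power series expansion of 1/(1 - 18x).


The geometric series identity gives 1/(1 - c x) = sum_{k>=0} c^k x^k, so the coefficient of x^k is c^k.
Here c = 18 and k = 15.
Computing: 18^15 = 6746640616477458432

6746640616477458432


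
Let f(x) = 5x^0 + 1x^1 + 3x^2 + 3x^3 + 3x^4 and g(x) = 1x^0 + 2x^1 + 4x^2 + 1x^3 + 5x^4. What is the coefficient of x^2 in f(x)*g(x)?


Cauchy product at x^2:
5*4 + 1*2 + 3*1
= 25

25


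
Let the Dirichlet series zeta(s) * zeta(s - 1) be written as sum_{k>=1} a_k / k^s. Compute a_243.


Convolution gives a_k = sum_{d | k} d * 1 = sum_{d | k} d = sigma(k), the sum of positive divisors of k.
For k = 243, the divisors are 1, 3, 9, 27, 81, 243, so
sigma(243) = 1 + 3 + 9 + 27 + 81 + 243 = 364.

364


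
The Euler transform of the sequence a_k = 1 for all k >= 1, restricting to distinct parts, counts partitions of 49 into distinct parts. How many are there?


Partitions of 49 into distinct parts can be computed via generating function.
Product (1+x)(1+x^2)(1+x^3)...
The coefficient of x^49 = 3264

3264


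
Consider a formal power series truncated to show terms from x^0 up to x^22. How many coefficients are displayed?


From x^0 to x^22 inclusive, the count is 22 - 0 + 1 = 23.

23


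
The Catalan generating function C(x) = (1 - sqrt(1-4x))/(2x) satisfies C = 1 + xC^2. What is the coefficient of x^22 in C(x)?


Substituting x -> x scales the n-th coefficient by 1, so [x^22] C(x) = C_22.
C_22 = C(2*22, 22)/(23) = 2104098963720/23 = 91482563640.
= 91482563640.

91482563640


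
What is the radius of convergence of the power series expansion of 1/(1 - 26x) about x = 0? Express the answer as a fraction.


Expanding 1/(1 - 26x) = sum_{k>=0} 26^k x^k, the series converges when |26x| < 1, i.e., |x| < 1/26.
So the radius of convergence is 1/26 = 1/26.

1/26


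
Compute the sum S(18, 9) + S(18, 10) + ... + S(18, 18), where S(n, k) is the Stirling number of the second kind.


By definition, S(n, k) counts partitions of an n-set into exactly k nonempty blocks.
Computing row n = 18 for k = 9..18:
S(18, k): 106175395755, 37112163803, 8391004908, 1256328866, 125854638, 8408778, 367200, 9996, 153, 1
Sum = 153069534098.

153069534098


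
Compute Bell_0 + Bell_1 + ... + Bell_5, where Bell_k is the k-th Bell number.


Recall Bell_k counts set partitions of a k-set (with Bell_0 = 1 by convention).
Bell_0 through Bell_5: 1, 1, 2, 5, 15, 52
Sum = 1 + 1 + 2 + 5 + 15 + 52 = 76.

76


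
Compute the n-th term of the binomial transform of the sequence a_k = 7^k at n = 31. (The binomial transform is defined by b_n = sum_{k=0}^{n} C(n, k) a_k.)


With a_k = 7^k, b_n = sum_{k=0}^{n} C(n, k) 7^k = (1 + 7)^n by the binomial theorem.
For n = 31: (1 + 7)^31 = 8^31 = 9903520314283042199192993792.

9903520314283042199192993792


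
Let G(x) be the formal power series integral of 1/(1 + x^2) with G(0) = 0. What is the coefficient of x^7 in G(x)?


1/(1 + x^2) = sum_{j>=0} (-1)^j x^(2j). Integrating termwise with G(0) = 0:
G(x) = sum_{j>=0} (-1)^j x^(2j+1) / (2j+1) = arctan(x).
Only odd powers are nonzero. For x^7 write 7 = 2*3 + 1, giving
(-1)^3 / 7 = -1/7 = -1/7.

-1/7


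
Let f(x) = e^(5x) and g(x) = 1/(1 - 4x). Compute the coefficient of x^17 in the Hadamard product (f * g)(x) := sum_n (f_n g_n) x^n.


Expanding: f_k = 5^k/k! (from e^(5x)) and g_k = 4^k (from 1/(1 - 4x)). So the Hadamard coefficient (f * g)_k = 5^k 4^k / k! = (20)^k / k!.
For k = 17: 20^17/17! = 13107200000000000000000/355687428096000 = 3200000000000000/86837751.

3200000000000000/86837751


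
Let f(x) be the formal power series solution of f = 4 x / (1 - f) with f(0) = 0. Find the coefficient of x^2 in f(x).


Apply Lagrange inversion: f = 4 x * phi(f) with phi(t) = 1/(1 - t), so
[x^n] f = 4^n * (1/n) [t^(n-1)] phi(t)^n = 4^n * (1/n) [t^(n-1)] (1 - t)^(-n) = 4^n * (1/n) C(2n - 2, n - 1) = 4^n * C_{n-1}.
For n = 2: C_1 = C(2, 1) / 2 = 2/2 = 1.
With the 4^2 = 16 factor, the coefficient is 16 * 1 = 16.

16


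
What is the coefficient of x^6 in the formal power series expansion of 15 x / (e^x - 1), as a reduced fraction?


The exponential generating function for Bernoulli numbers is
x / (e^x - 1) = sum_{k>=0} B_k x^k / k!.
So the coefficient of x^6 in 15 x / (e^x - 1) is 15 B_6 / 6!.
Computing: B_6 = 1/42, 6! = 720, giving
15 * 1/42 / 720 = 1/2016.

1/2016


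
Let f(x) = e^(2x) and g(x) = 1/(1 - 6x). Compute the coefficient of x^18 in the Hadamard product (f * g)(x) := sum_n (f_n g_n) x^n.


Expanding: f_k = 2^k/k! (from e^(2x)) and g_k = 6^k (from 1/(1 - 6x)). So the Hadamard coefficient (f * g)_k = 2^k 6^k / k! = (12)^k / k!.
For k = 18: 12^18/18! = 26623333280885243904/6402373705728000 = 61917364224/14889875.

61917364224/14889875


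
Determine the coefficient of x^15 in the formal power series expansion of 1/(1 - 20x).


The geometric series identity gives 1/(1 - c x) = sum_{k>=0} c^k x^k, so the coefficient of x^k is c^k.
Here c = 20 and k = 15.
Computing: 20^15 = 32768000000000000000

32768000000000000000


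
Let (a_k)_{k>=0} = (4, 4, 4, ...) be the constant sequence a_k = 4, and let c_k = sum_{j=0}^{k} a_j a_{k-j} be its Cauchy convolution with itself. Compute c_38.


Since a_j = 4 for all j >= 0, the convolution sum becomes
c_k = sum_{j=0}^{k} 4 * 4 = 16 * (k + 1).
Equivalently, the generating function of (a_k) is 4/(1 - x) and its square is 16/(1 - x)^2 = sum_{k>=0} 16(k + 1) x^k.
For k = 38: 16 * 39 = 624.

624


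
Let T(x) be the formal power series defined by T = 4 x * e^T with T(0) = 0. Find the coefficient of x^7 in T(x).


Apply the Lagrange inversion formula: if T = 4 x * phi(T) with phi(t) = e^t, then
[x^n] T = 4^n * (1/n) [t^(n-1)] phi(t)^n = 4^n * (1/n) [t^(n-1)] e^(n t) = 4^n * (1/n) * n^(n-1) / (n-1)! = 4^n * n^(n-1) / n!.
When c = 1 this is the Cayley count of rooted labeled trees on n vertices, divided by n!.
For n = 7: 4^7 * 7^6 / 7! = 16384 * 117649/5040 = 17210368/45.

17210368/45


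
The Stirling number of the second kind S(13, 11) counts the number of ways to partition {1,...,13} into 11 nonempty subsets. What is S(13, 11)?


Using the explicit formula S(n,k) = (1/k!) sum_{j=0}^{k} (-1)^(k-j) C(k,j) j^n:
S(13, 11) = 2431
Equivalently, S(n,k) is n! times the coefficient of x^n in the EGF (e^x - 1)^k / k!.

2431


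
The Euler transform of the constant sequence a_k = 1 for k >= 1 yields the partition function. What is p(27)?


The Euler transform converts the sequence a_k = 1 into the number of integer partitions.
Using the recurrence or dynamic programming:
p(27) = 3010

3010


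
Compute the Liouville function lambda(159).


The Liouville function is lambda(k) = (-1)^Omega(k), where Omega(k) counts the prime factors of k with multiplicity.
Factoring: 159 = 3 * 53, so Omega(159) = 2.
lambda(159) = (-1)^2 = 1.

1


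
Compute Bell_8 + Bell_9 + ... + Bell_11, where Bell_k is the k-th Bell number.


Recall Bell_k counts set partitions of a k-set (with Bell_0 = 1 by convention).
Bell_8 through Bell_11: 4140, 21147, 115975, 678570
Sum = 4140 + 21147 + 115975 + 678570 = 819832.

819832


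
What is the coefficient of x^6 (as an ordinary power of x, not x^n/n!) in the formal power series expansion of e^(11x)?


The exponential series is e^y = sum_{k>=0} y^k / k!. Substituting y = 11x gives
e^(11x) = sum_{k>=0} 11^k x^k / k!.
So the coefficient of x^n is a^n/n! with a = 11, n = 6:
11^6 / 6! = 1771561/720 = 1771561/720

1771561/720


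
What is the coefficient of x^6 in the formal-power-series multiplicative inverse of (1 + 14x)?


The inverse is 1/(1 + 14x). Apply the geometric identity 1/(1 - y) = sum_{k>=0} y^k with y = -14x:
1/(1 + 14x) = sum_{k>=0} (-14)^k x^k.
So the coefficient of x^6 is (-14)^6 = 7529536.

7529536


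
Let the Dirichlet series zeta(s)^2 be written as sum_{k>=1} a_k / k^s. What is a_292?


The Dirichlet convolution of the constant function 1 with itself gives (1 * 1)(k) = sum_{d | k} 1 = d(k), the number of positive divisors of k.
Since zeta(s) = sum_{k>=1} 1/k^s, we have zeta(s)^2 = sum_{k>=1} d(k)/k^s, so a_k = d(k).
For k = 292: the divisors are 1, 2, 4, 73, 146, 292.
Count = 6.

6


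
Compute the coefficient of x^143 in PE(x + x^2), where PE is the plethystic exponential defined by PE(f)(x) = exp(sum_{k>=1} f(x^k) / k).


With f(x) = x + x^2, the exponent is sum_{k>=1} (x^k + x^(2k)) / k = -ln(1 - x) - ln(1 - x^2). Exponentiating:
PE(x + x^2) = 1 / ((1 - x)(1 - x^2)).
This is the generating function for partitions of n into parts of size 1 or 2. The number of 2's can be any j in 0..71, and the rest are 1's, so
[x^143] = floor(143/2) + 1 = 72.

72


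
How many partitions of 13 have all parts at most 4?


Using the generating function (1-x)^(-1)(1-x^2)^(-1)...(1-x^4)^(-1),
the coefficient of x^13 counts these restricted partitions.
Result = 39

39


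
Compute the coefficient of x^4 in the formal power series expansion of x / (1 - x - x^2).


Let f(x) = sum_{k>=0} a_k x^k. Multiplying f(x) * (1 - x - x^2) = x and matching coefficients gives a_0 = 0, a_1 = 1, and a_k = a_{k-1} + a_{k-2} for k >= 2. These are the Fibonacci numbers F_k.
Iterating from F_0 = 0, F_1 = 1:
F_0=0, F_1=1, F_2=1, F_3=2, F_4=3
F_4 = 3.

3


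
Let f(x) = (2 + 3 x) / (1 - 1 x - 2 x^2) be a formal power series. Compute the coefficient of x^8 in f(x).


Write f(x) = sum_{k>=0} a_k x^k. Multiplying both sides by 1 - 1 x - 2 x^2 gives
(1 - 1 x - 2 x^2) sum_{k>=0} a_k x^k = 2 + 3 x.
Matching coefficients:
 x^0: a_0 = 2
 x^1: a_1 - 1 a_0 = 3  =>  a_1 = 1*2 + 3 = 5
 x^k (k >= 2): a_k = 1 a_{k-1} + 2 a_{k-2}.
Iterating: a_2 = 9, a_3 = 19, a_4 = 37, a_5 = 75, a_6 = 149, a_7 = 299, a_8 = 597.
So the coefficient of x^8 is 597.

597


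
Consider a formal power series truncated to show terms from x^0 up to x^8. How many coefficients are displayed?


From x^0 to x^8 inclusive, the count is 8 - 0 + 1 = 9.

9


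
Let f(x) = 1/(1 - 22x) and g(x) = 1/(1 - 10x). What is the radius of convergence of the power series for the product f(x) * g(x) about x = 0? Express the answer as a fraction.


The radius of 1/(1 - 22x) is 1/22 (nearest singularity at x = 1/22), and the radius of 1/(1 - 10x) is 1/10.
The product f(x)*g(x) = 1/((1 - 22x)(1 - 10x)) has singularities at both 1/22 and 1/10, so its radius of convergence is the distance to the nearest one:
min(1/22, 1/10) = 1/22.

1/22
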